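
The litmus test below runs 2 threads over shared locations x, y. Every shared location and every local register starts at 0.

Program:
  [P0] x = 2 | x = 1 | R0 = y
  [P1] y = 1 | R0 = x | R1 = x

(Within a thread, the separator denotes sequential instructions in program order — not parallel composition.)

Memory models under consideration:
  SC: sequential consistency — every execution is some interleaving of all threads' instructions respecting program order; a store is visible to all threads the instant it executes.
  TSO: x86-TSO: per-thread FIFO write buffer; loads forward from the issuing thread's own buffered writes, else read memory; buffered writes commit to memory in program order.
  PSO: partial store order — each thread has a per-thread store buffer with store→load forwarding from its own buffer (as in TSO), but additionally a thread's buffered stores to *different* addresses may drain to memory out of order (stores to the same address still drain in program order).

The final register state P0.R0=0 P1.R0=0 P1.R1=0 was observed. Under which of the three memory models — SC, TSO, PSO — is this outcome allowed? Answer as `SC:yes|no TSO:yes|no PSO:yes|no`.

outcome vector order: (P0.R0,P1.R0,P1.R1)
[SC] allowed = {0/1/1 1/0/0 1/0/1 1/0/2 1/1/1 1/2/1 1/2/2}
[TSO] allowed = {0/0/0 0/0/1 0/0/2 0/1/1 0/2/1 0/2/2 1/0/0 1/0/1 1/0/2 1/1/1 1/2/1 1/2/2}
[PSO] allowed = {0/0/0 0/0/1 0/0/2 0/1/1 0/2/1 0/2/2 1/0/0 1/0/1 1/0/2 1/1/1 1/2/1 1/2/2}
target 0/0/0 ∈ {TSO,PSO}

SC:no TSO:yes PSO:yes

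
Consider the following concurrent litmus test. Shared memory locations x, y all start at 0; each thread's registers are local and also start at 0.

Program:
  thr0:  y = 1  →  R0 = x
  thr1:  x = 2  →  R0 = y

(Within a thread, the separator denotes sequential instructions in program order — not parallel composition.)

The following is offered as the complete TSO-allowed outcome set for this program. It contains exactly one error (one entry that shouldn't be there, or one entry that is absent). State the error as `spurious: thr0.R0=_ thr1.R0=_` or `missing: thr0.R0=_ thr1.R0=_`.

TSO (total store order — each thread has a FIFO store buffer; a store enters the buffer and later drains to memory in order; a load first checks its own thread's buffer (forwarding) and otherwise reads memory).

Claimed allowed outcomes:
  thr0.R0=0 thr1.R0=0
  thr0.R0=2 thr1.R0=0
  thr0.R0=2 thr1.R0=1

outcome vector order: (thr0.R0,thr1.R0)
[TSO] allowed = {<0 0> <0 1> <2 0> <2 1>}
TSO∖claimed = {<0 1>}

missing: thr0.R0=0 thr1.R0=1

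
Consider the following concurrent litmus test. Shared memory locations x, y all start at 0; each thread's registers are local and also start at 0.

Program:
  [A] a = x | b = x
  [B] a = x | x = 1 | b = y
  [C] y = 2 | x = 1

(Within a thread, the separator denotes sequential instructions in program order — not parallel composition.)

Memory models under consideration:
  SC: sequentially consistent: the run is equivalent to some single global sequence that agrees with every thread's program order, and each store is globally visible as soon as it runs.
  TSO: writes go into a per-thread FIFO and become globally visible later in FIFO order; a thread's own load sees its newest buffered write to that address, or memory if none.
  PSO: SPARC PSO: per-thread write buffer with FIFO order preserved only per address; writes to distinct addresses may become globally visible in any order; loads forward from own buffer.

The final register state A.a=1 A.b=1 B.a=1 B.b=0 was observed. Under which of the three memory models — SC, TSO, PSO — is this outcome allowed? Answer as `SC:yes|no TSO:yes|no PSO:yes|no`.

SC:no TSO:no PSO:yes

outcome vector order: (A.a,A.b,B.a,B.b)
SC (9): (0,0,0,0); (0,0,0,2); (0,0,1,2); (0,1,0,0); (0,1,0,2); (0,1,1,2); (1,1,0,0); (1,1,0,2); (1,1,1,2)
TSO (9): (0,0,0,0); (0,0,0,2); (0,0,1,2); (0,1,0,0); (0,1,0,2); (0,1,1,2); (1,1,0,0); (1,1,0,2); (1,1,1,2)
PSO (12): (0,0,0,0); (0,0,0,2); (0,0,1,0); (0,0,1,2); (0,1,0,0); (0,1,0,2); (0,1,1,0); (0,1,1,2); (1,1,0,0); (1,1,0,2); (1,1,1,0); (1,1,1,2)
target (1,1,1,0) ∈ {PSO}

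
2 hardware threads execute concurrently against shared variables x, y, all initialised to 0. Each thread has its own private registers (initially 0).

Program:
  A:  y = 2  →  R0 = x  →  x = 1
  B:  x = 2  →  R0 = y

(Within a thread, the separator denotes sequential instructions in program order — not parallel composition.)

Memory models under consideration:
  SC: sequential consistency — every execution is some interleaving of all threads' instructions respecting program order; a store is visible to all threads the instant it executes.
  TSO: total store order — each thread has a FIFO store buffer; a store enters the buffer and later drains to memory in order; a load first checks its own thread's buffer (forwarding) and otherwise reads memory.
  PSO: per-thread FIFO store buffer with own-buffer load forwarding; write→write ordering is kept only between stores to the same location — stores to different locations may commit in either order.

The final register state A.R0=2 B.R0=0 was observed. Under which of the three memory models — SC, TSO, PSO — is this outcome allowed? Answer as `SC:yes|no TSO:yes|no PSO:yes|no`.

outcome vector order: (A.R0,B.R0)
SC (3): (0,2), (2,0), (2,2)
TSO (4): (0,0), (0,2), (2,0), (2,2)
PSO (4): (0,0), (0,2), (2,0), (2,2)
target (2,0) ∈ {SC,TSO,PSO}

SC:yes TSO:yes PSO:yes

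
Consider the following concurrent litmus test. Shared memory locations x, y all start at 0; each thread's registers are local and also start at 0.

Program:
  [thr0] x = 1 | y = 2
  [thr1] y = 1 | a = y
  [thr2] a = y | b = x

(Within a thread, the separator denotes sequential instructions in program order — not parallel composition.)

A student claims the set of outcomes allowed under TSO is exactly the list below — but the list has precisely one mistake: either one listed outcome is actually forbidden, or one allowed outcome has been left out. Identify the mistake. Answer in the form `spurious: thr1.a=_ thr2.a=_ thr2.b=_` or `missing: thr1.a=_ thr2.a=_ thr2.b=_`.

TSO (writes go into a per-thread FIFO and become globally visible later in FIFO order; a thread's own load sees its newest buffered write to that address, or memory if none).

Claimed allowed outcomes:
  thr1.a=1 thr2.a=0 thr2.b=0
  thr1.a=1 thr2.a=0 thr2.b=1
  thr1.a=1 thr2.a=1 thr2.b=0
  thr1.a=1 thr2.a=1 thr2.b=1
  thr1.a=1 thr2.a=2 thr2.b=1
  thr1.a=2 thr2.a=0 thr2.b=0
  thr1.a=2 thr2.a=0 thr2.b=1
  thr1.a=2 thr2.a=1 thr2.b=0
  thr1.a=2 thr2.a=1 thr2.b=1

missing: thr1.a=2 thr2.a=2 thr2.b=1

outcome vector order: (thr1.a,thr2.a,thr2.b)
TSO (10): 1/0/0; 1/0/1; 1/1/0; 1/1/1; 1/2/1; 2/0/0; 2/0/1; 2/1/0; 2/1/1; 2/2/1
TSO∖claimed = {2/2/1}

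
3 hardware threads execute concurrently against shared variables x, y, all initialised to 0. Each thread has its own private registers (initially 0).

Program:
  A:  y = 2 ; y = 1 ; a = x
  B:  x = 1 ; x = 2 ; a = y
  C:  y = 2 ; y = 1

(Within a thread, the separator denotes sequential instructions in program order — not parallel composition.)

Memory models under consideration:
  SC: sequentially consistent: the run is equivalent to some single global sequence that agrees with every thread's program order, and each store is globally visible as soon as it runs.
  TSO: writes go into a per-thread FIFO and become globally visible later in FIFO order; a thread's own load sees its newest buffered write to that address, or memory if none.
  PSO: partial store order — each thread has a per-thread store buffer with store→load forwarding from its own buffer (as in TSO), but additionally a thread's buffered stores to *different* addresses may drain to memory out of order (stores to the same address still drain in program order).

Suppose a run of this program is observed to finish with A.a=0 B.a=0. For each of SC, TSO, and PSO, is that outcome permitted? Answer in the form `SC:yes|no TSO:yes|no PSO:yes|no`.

SC:no TSO:yes PSO:yes

outcome vector order: (A.a,B.a)
[SC] allowed = {(0,1) (0,2) (1,1) (1,2) (2,0) (2,1) (2,2)}
[TSO] allowed = {(0,0) (0,1) (0,2) (1,0) (1,1) (1,2) (2,0) (2,1) (2,2)}
[PSO] allowed = {(0,0) (0,1) (0,2) (1,0) (1,1) (1,2) (2,0) (2,1) (2,2)}
target (0,0) ∈ {TSO,PSO}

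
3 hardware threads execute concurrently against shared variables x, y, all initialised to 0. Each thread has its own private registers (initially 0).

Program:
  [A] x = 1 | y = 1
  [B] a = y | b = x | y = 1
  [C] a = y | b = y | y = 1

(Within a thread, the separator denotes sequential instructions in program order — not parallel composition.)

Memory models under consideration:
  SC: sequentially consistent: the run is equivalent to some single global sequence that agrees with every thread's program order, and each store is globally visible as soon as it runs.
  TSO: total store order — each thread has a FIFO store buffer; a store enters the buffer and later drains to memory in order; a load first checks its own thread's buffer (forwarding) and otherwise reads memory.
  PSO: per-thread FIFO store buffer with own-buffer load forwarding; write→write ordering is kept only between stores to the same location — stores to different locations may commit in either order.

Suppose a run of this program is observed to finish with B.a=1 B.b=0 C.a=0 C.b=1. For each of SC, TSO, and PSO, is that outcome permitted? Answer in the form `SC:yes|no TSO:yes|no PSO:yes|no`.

outcome vector order: (B.a,B.b,C.a,C.b)
[SC] allowed = {0/0/0/0 0/0/0/1 0/0/1/1 0/1/0/0 0/1/0/1 0/1/1/1 1/0/0/0 1/1/0/0 1/1/0/1 1/1/1/1}
[TSO] allowed = {0/0/0/0 0/0/0/1 0/0/1/1 0/1/0/0 0/1/0/1 0/1/1/1 1/0/0/0 1/1/0/0 1/1/0/1 1/1/1/1}
[PSO] allowed = {0/0/0/0 0/0/0/1 0/0/1/1 0/1/0/0 0/1/0/1 0/1/1/1 1/0/0/0 1/0/0/1 1/0/1/1 1/1/0/0 1/1/0/1 1/1/1/1}
target 1/0/0/1 ∈ {PSO}

SC:no TSO:no PSO:yes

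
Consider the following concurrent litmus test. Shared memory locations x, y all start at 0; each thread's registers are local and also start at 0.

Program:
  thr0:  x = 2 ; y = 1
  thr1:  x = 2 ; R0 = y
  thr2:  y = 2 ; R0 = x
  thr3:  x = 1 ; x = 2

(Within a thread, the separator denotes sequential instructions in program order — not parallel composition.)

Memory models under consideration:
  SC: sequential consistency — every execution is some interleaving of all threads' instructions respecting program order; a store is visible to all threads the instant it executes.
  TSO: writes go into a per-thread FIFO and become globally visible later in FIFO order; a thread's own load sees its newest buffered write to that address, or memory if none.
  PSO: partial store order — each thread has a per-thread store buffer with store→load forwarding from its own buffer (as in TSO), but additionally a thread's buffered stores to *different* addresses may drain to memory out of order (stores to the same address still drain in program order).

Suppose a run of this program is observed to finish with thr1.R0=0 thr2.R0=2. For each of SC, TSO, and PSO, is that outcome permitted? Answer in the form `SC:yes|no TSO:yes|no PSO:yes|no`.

outcome vector order: (thr1.R0,thr2.R0)
SC: 8 outcomes — {0/1; 0/2; 1/0; 1/1; 1/2; 2/0; 2/1; 2/2}
TSO: 9 outcomes — {0/0; 0/1; 0/2; 1/0; 1/1; 1/2; 2/0; 2/1; 2/2}
PSO: 9 outcomes — {0/0; 0/1; 0/2; 1/0; 1/1; 1/2; 2/0; 2/1; 2/2}
target 0/2 ∈ {SC,TSO,PSO}

SC:yes TSO:yes PSO:yes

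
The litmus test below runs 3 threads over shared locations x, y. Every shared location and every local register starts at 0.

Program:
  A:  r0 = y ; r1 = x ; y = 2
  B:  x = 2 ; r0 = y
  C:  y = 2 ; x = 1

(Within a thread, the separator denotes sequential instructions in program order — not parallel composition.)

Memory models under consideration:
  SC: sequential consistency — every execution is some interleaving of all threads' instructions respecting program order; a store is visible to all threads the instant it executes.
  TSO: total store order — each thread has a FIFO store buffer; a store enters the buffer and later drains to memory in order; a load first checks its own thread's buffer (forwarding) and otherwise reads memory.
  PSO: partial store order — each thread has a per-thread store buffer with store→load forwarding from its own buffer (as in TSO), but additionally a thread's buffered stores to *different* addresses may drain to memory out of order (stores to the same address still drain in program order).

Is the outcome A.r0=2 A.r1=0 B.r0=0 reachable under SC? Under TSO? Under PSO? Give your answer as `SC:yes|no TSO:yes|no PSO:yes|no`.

outcome vector order: (A.r0,A.r1,B.r0)
SC (11): 000 002 010 012 020 022 202 210 212 220 222
TSO (12): 000 002 010 012 020 022 200 202 210 212 220 222
PSO (12): 000 002 010 012 020 022 200 202 210 212 220 222
target 200 ∈ {TSO,PSO}

SC:no TSO:yes PSO:yes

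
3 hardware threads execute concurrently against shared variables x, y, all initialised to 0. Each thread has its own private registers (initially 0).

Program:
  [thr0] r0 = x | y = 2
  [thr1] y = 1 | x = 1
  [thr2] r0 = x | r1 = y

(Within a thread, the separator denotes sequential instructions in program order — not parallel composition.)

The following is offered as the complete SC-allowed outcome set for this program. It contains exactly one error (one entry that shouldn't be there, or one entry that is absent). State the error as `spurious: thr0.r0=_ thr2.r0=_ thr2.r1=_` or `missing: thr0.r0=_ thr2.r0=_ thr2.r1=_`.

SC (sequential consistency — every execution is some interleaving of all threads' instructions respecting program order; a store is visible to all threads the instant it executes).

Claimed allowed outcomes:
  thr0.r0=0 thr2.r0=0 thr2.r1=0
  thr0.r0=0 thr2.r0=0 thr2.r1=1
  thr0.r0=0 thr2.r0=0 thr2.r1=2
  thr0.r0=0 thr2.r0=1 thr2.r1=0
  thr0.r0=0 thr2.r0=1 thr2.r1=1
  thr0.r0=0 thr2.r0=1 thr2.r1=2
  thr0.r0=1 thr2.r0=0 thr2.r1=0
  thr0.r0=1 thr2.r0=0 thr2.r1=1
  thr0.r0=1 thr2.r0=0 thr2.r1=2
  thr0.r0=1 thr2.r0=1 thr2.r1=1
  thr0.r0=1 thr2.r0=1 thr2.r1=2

spurious: thr0.r0=0 thr2.r0=1 thr2.r1=0

outcome vector order: (thr0.r0,thr2.r0,thr2.r1)
[SC] allowed = {000, 001, 002, 011, 012, 100, 101, 102, 111, 112}
claimed∖SC = {010}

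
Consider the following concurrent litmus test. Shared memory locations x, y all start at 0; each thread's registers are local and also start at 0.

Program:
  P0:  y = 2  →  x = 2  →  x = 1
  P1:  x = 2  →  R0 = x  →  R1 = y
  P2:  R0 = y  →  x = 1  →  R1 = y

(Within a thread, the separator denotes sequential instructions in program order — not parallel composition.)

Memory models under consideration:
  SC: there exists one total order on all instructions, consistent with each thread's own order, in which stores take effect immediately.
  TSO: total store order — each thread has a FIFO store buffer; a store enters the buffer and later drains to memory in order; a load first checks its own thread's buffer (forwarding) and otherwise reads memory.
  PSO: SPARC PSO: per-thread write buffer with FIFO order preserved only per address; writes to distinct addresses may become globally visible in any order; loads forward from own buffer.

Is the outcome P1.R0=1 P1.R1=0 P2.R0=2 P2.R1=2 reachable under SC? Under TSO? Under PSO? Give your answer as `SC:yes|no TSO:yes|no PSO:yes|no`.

outcome vector order: (P1.R0,P1.R1,P2.R0,P2.R1)
SC: 11 outcomes — {<1 0 0 0>, <1 0 0 2>, <1 2 0 0>, <1 2 0 2>, <1 2 2 2>, <2 0 0 0>, <2 0 0 2>, <2 0 2 2>, <2 2 0 0>, <2 2 0 2>, <2 2 2 2>}
TSO: 11 outcomes — {<1 0 0 0>, <1 0 0 2>, <1 2 0 0>, <1 2 0 2>, <1 2 2 2>, <2 0 0 0>, <2 0 0 2>, <2 0 2 2>, <2 2 0 0>, <2 2 0 2>, <2 2 2 2>}
PSO: 12 outcomes — {<1 0 0 0>, <1 0 0 2>, <1 0 2 2>, <1 2 0 0>, <1 2 0 2>, <1 2 2 2>, <2 0 0 0>, <2 0 0 2>, <2 0 2 2>, <2 2 0 0>, <2 2 0 2>, <2 2 2 2>}
target <1 0 2 2> ∈ {PSO}

SC:no TSO:no PSO:yes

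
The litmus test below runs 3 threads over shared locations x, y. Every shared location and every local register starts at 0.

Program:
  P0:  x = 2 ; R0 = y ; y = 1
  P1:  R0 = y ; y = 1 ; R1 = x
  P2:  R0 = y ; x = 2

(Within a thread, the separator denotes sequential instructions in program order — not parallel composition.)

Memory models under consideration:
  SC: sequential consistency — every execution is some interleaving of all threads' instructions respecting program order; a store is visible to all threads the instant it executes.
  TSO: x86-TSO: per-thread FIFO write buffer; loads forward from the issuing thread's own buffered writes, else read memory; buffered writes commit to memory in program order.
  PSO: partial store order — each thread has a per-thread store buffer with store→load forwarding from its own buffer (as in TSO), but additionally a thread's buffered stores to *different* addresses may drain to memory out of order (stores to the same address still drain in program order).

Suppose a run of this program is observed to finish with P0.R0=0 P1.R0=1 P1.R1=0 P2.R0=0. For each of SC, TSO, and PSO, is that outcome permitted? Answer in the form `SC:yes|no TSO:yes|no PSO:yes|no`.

SC:no TSO:no PSO:yes

outcome vector order: (P0.R0,P1.R0,P1.R1,P2.R0)
[SC] allowed = {(0,0,2,0) (0,0,2,1) (0,1,2,0) (0,1,2,1) (1,0,0,0) (1,0,0,1) (1,0,2,0) (1,0,2,1)}
[TSO] allowed = {(0,0,0,0) (0,0,0,1) (0,0,2,0) (0,0,2,1) (0,1,2,0) (0,1,2,1) (1,0,0,0) (1,0,0,1) (1,0,2,0) (1,0,2,1)}
[PSO] allowed = {(0,0,0,0) (0,0,0,1) (0,0,2,0) (0,0,2,1) (0,1,0,0) (0,1,0,1) (0,1,2,0) (0,1,2,1) (1,0,0,0) (1,0,0,1) (1,0,2,0) (1,0,2,1)}
target (0,1,0,0) ∈ {PSO}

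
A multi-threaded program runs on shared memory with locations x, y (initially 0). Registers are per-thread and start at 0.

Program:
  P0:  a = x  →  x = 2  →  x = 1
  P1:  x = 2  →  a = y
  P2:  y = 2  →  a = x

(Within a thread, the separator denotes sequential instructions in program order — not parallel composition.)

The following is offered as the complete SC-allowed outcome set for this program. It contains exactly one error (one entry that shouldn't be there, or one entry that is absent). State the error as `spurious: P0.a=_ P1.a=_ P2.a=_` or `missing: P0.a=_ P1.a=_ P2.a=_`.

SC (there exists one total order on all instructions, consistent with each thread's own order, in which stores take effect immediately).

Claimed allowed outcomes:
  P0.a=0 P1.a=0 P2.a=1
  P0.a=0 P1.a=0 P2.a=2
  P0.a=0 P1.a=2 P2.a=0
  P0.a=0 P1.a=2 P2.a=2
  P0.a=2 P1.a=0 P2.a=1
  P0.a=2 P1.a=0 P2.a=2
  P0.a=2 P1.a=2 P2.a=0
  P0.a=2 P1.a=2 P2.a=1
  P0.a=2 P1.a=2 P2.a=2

missing: P0.a=0 P1.a=2 P2.a=1

outcome vector order: (P0.a,P1.a,P2.a)
SC (10): 0/0/1 0/0/2 0/2/0 0/2/1 0/2/2 2/0/1 2/0/2 2/2/0 2/2/1 2/2/2
SC∖claimed = {0/2/1}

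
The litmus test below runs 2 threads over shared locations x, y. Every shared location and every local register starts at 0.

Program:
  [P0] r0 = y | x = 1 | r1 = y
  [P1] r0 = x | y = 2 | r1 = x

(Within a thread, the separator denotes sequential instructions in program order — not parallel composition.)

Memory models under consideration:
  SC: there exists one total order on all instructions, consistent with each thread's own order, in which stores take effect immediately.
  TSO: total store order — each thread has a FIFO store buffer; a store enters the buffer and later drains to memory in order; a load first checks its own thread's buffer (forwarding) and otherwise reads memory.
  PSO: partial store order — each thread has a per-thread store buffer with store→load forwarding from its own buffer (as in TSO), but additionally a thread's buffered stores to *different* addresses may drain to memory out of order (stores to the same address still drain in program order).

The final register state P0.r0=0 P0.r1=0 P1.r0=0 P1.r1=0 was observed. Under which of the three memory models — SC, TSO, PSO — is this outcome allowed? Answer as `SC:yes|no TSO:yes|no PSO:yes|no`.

outcome vector order: (P0.r0,P0.r1,P1.r0,P1.r1)
SC (7): 0/0/0/1 0/0/1/1 0/2/0/0 0/2/0/1 0/2/1/1 2/2/0/0 2/2/0/1
TSO (8): 0/0/0/0 0/0/0/1 0/0/1/1 0/2/0/0 0/2/0/1 0/2/1/1 2/2/0/0 2/2/0/1
PSO (8): 0/0/0/0 0/0/0/1 0/0/1/1 0/2/0/0 0/2/0/1 0/2/1/1 2/2/0/0 2/2/0/1
target 0/0/0/0 ∈ {TSO,PSO}

SC:no TSO:yes PSO:yes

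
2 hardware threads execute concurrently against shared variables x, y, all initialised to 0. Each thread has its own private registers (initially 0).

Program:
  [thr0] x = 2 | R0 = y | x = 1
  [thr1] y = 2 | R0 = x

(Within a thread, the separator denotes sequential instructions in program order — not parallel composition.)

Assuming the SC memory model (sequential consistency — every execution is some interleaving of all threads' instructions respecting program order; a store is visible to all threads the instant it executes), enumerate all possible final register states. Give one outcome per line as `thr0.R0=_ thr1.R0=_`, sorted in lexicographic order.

thr0.R0=0 thr1.R0=1
thr0.R0=0 thr1.R0=2
thr0.R0=2 thr1.R0=0
thr0.R0=2 thr1.R0=1
thr0.R0=2 thr1.R0=2

outcome vector order: (thr0.R0,thr1.R0)
|SC outcomes| = 5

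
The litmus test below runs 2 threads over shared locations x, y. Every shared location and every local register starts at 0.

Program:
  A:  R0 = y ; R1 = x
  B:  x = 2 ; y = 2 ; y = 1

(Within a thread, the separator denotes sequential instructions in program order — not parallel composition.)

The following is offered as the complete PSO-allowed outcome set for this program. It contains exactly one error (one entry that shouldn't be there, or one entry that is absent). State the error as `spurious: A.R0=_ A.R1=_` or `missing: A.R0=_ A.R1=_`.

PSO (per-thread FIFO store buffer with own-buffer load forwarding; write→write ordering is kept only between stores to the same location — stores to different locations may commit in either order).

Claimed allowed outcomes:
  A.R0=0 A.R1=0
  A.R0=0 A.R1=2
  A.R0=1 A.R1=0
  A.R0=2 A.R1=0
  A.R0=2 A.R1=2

outcome vector order: (A.R0,A.R1)
[PSO] allowed = {00 02 10 12 20 22}
PSO∖claimed = {12}

missing: A.R0=1 A.R1=2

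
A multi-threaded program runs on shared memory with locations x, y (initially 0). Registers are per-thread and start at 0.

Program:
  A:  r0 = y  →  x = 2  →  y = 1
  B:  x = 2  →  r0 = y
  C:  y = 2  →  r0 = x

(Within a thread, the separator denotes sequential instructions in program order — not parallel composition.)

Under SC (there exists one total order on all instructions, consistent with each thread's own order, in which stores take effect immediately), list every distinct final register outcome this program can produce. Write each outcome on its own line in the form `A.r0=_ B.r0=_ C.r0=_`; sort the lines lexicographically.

outcome vector order: (A.r0,B.r0,C.r0)
|SC outcomes| = 10

A.r0=0 B.r0=0 C.r0=2
A.r0=0 B.r0=1 C.r0=0
A.r0=0 B.r0=1 C.r0=2
A.r0=0 B.r0=2 C.r0=0
A.r0=0 B.r0=2 C.r0=2
A.r0=2 B.r0=0 C.r0=2
A.r0=2 B.r0=1 C.r0=0
A.r0=2 B.r0=1 C.r0=2
A.r0=2 B.r0=2 C.r0=0
A.r0=2 B.r0=2 C.r0=2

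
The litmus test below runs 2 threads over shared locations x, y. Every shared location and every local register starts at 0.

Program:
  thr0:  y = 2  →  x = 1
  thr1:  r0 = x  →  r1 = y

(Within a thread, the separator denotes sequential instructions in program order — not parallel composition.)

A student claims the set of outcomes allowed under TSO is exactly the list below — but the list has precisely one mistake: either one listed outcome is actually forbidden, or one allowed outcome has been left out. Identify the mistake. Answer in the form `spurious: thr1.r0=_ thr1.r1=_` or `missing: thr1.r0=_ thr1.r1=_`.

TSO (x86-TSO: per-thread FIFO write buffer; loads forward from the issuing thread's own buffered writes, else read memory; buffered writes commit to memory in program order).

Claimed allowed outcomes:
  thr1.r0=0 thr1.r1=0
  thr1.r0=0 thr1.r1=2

outcome vector order: (thr1.r0,thr1.r1)
[TSO] allowed = {00 02 12}
TSO∖claimed = {12}

missing: thr1.r0=1 thr1.r1=2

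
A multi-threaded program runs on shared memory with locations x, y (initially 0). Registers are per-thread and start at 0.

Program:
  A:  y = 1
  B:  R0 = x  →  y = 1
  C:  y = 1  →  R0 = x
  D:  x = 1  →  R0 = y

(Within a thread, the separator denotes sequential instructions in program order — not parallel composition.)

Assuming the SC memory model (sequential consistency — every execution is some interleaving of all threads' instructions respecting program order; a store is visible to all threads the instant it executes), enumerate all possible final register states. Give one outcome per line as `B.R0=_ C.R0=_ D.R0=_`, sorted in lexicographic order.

B.R0=0 C.R0=0 D.R0=1
B.R0=0 C.R0=1 D.R0=0
B.R0=0 C.R0=1 D.R0=1
B.R0=1 C.R0=0 D.R0=1
B.R0=1 C.R0=1 D.R0=0
B.R0=1 C.R0=1 D.R0=1

outcome vector order: (B.R0,C.R0,D.R0)
|SC outcomes| = 6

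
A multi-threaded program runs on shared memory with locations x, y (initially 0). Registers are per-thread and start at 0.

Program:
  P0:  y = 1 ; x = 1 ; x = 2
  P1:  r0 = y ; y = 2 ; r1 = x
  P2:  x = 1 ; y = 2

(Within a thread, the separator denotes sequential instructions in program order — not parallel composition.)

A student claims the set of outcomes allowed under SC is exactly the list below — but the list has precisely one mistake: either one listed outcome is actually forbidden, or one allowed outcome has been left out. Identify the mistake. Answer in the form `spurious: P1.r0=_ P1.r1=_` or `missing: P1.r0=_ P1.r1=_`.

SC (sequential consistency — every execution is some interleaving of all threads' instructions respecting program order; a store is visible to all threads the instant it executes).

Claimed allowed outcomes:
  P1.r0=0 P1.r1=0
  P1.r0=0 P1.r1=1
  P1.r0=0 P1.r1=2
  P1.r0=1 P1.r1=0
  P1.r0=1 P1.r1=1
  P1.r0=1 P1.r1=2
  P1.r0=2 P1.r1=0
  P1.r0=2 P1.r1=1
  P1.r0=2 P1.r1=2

spurious: P1.r0=2 P1.r1=0

outcome vector order: (P1.r0,P1.r1)
SC: 8 outcomes — {00 01 02 10 11 12 21 22}
claimed∖SC = {20}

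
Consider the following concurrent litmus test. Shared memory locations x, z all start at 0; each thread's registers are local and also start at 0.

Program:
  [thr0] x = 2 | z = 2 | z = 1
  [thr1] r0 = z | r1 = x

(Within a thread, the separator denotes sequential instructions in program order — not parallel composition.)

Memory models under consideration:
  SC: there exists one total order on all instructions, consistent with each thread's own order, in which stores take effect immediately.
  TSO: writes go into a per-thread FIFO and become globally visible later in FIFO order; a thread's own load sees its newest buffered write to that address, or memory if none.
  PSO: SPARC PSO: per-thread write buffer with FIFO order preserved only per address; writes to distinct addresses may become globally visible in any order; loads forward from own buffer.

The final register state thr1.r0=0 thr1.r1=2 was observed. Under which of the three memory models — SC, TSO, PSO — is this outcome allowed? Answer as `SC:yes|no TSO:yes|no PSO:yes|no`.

outcome vector order: (thr1.r0,thr1.r1)
SC: 4 outcomes — {00 02 12 22}
TSO: 4 outcomes — {00 02 12 22}
PSO: 6 outcomes — {00 02 10 12 20 22}
target 02 ∈ {SC,TSO,PSO}

SC:yes TSO:yes PSO:yes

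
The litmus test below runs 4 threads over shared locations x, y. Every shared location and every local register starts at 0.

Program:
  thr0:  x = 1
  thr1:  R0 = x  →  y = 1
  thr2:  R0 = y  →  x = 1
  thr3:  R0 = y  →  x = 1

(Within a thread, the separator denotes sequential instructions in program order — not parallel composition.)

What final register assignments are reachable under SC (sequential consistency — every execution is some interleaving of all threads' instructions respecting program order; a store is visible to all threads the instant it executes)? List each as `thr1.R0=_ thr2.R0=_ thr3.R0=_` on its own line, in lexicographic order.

thr1.R0=0 thr2.R0=0 thr3.R0=0
thr1.R0=0 thr2.R0=0 thr3.R0=1
thr1.R0=0 thr2.R0=1 thr3.R0=0
thr1.R0=0 thr2.R0=1 thr3.R0=1
thr1.R0=1 thr2.R0=0 thr3.R0=0
thr1.R0=1 thr2.R0=0 thr3.R0=1
thr1.R0=1 thr2.R0=1 thr3.R0=0
thr1.R0=1 thr2.R0=1 thr3.R0=1

outcome vector order: (thr1.R0,thr2.R0,thr3.R0)
|SC outcomes| = 8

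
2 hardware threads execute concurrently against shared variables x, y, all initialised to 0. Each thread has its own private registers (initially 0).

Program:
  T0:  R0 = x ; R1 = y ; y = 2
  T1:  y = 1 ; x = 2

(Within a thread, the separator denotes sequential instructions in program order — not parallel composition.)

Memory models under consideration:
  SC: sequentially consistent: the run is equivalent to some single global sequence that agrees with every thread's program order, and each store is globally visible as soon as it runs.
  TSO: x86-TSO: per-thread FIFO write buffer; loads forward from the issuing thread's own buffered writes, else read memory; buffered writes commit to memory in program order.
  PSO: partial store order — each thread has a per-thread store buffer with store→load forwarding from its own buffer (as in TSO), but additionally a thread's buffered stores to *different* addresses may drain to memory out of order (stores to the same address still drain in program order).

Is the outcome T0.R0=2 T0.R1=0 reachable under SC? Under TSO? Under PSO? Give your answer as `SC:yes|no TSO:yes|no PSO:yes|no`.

SC:no TSO:no PSO:yes

outcome vector order: (T0.R0,T0.R1)
SC (3): 00 01 21
TSO (3): 00 01 21
PSO (4): 00 01 20 21
target 20 ∈ {PSO}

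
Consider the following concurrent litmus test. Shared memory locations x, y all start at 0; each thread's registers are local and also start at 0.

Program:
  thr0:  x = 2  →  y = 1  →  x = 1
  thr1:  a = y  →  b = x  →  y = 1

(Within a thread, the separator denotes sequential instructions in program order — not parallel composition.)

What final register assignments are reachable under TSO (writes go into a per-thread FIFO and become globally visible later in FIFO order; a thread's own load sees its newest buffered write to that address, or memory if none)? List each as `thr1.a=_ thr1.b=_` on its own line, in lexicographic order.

thr1.a=0 thr1.b=0
thr1.a=0 thr1.b=1
thr1.a=0 thr1.b=2
thr1.a=1 thr1.b=1
thr1.a=1 thr1.b=2

outcome vector order: (thr1.a,thr1.b)
|TSO outcomes| = 5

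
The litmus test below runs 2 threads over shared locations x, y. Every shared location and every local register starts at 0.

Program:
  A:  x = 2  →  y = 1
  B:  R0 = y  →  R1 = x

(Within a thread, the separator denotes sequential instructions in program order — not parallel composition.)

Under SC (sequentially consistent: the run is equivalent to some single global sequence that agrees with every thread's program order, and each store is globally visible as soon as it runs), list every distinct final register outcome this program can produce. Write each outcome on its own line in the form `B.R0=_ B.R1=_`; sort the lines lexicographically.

outcome vector order: (B.R0,B.R1)
|SC outcomes| = 3

B.R0=0 B.R1=0
B.R0=0 B.R1=2
B.R0=1 B.R1=2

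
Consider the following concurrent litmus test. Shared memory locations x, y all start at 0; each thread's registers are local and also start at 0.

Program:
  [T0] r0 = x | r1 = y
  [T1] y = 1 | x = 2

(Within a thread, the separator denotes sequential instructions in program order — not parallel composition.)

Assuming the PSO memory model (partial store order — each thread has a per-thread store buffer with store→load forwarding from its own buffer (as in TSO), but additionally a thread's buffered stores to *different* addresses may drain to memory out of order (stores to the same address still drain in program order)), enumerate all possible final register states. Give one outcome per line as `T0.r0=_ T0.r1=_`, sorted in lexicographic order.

outcome vector order: (T0.r0,T0.r1)
|PSO outcomes| = 4

T0.r0=0 T0.r1=0
T0.r0=0 T0.r1=1
T0.r0=2 T0.r1=0
T0.r0=2 T0.r1=1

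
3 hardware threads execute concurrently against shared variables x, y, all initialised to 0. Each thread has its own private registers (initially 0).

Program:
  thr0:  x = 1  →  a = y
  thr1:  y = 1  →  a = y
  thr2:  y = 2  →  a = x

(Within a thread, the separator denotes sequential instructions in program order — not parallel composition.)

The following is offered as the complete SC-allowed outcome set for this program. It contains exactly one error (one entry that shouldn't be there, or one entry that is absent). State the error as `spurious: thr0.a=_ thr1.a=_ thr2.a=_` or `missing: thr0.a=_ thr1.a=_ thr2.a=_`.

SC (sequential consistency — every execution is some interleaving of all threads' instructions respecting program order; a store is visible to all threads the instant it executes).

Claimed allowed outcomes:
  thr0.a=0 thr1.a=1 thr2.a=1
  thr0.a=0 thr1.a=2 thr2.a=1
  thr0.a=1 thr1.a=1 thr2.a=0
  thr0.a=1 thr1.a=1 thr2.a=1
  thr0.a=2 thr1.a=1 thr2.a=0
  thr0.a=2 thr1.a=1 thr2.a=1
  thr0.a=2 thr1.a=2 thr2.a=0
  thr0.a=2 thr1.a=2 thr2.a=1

missing: thr0.a=1 thr1.a=2 thr2.a=1

outcome vector order: (thr0.a,thr1.a,thr2.a)
under SC → 0/1/1 0/2/1 1/1/0 1/1/1 1/2/1 2/1/0 2/1/1 2/2/0 2/2/1
SC∖claimed = {1/2/1}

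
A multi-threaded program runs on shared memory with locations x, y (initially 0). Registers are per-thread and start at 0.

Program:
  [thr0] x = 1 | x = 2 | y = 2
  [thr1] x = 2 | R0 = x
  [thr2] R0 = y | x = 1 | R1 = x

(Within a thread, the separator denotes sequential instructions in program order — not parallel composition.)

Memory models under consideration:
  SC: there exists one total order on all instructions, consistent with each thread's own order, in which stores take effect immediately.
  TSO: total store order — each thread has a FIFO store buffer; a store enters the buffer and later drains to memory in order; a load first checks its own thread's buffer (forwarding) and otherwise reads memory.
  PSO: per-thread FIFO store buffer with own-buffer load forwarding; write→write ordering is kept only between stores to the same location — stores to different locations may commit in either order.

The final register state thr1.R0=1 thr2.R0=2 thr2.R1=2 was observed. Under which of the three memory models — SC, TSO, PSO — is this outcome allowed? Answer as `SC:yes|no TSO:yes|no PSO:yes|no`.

SC:no TSO:no PSO:yes

outcome vector order: (thr1.R0,thr2.R0,thr2.R1)
under SC → 1/0/1 1/0/2 1/2/1 2/0/1 2/0/2 2/2/1 2/2/2
under TSO → 1/0/1 1/0/2 1/2/1 2/0/1 2/0/2 2/2/1 2/2/2
under PSO → 1/0/1 1/0/2 1/2/1 1/2/2 2/0/1 2/0/2 2/2/1 2/2/2
target 1/2/2 ∈ {PSO}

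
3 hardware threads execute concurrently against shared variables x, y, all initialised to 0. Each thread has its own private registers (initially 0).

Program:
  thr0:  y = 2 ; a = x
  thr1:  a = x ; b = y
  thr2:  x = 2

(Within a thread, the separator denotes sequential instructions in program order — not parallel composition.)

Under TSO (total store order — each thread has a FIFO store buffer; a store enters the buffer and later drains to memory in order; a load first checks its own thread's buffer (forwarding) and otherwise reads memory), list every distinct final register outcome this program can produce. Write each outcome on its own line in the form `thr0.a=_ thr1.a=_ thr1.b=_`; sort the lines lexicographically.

outcome vector order: (thr0.a,thr1.a,thr1.b)
|TSO outcomes| = 8

thr0.a=0 thr1.a=0 thr1.b=0
thr0.a=0 thr1.a=0 thr1.b=2
thr0.a=0 thr1.a=2 thr1.b=0
thr0.a=0 thr1.a=2 thr1.b=2
thr0.a=2 thr1.a=0 thr1.b=0
thr0.a=2 thr1.a=0 thr1.b=2
thr0.a=2 thr1.a=2 thr1.b=0
thr0.a=2 thr1.a=2 thr1.b=2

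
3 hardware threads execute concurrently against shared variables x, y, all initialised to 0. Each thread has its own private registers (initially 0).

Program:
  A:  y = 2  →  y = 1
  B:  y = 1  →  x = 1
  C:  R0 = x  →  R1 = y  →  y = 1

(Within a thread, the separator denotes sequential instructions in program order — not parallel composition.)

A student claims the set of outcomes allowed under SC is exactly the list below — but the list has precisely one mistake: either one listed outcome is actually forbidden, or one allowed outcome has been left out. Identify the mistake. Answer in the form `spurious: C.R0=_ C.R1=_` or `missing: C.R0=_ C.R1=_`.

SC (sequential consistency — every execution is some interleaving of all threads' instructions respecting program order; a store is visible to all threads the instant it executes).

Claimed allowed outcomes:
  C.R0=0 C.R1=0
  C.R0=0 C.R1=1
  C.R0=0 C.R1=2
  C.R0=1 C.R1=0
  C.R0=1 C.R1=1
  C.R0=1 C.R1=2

spurious: C.R0=1 C.R1=0

outcome vector order: (C.R0,C.R1)
SC (5): 0/0; 0/1; 0/2; 1/1; 1/2
claimed∖SC = {1/0}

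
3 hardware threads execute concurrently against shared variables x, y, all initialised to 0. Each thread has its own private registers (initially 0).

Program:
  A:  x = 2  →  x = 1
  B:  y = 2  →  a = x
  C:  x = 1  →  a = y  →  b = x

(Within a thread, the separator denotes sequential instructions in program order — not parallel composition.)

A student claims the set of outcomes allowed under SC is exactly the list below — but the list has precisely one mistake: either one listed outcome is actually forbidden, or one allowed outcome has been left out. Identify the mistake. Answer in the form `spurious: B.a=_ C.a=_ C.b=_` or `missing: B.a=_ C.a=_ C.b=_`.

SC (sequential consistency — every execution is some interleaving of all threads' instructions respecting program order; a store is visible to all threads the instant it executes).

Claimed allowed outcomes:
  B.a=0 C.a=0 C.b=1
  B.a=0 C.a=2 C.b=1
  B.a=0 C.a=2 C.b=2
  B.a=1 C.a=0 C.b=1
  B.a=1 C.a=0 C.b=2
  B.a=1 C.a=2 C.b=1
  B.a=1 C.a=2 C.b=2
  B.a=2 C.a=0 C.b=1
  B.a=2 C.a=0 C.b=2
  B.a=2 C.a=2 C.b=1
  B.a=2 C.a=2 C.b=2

spurious: B.a=0 C.a=0 C.b=1

outcome vector order: (B.a,C.a,C.b)
SC (10): <0 2 1>, <0 2 2>, <1 0 1>, <1 0 2>, <1 2 1>, <1 2 2>, <2 0 1>, <2 0 2>, <2 2 1>, <2 2 2>
claimed∖SC = {<0 0 1>}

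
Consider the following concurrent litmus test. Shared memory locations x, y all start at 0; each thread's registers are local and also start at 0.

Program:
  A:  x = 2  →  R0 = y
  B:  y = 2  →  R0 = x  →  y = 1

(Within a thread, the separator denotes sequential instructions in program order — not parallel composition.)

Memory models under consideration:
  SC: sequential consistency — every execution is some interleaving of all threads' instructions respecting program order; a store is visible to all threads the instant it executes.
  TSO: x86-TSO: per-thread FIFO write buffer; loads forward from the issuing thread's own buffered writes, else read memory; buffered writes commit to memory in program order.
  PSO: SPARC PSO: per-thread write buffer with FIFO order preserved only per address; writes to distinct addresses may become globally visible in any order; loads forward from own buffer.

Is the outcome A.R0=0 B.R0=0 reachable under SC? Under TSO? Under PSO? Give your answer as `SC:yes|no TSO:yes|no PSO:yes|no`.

SC:no TSO:yes PSO:yes

outcome vector order: (A.R0,B.R0)
under SC → 0/2, 1/0, 1/2, 2/0, 2/2
under TSO → 0/0, 0/2, 1/0, 1/2, 2/0, 2/2
under PSO → 0/0, 0/2, 1/0, 1/2, 2/0, 2/2
target 0/0 ∈ {TSO,PSO}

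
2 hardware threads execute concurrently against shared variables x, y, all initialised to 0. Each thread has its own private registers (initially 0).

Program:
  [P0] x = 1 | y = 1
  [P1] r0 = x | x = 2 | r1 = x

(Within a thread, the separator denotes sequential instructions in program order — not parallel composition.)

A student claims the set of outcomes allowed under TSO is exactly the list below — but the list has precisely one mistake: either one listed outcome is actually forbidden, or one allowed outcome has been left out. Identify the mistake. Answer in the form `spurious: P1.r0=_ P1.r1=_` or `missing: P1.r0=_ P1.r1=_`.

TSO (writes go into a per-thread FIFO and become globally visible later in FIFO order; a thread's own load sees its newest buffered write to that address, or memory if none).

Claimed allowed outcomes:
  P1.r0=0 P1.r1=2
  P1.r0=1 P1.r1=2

missing: P1.r0=0 P1.r1=1

outcome vector order: (P1.r0,P1.r1)
under TSO → 0/1, 0/2, 1/2
TSO∖claimed = {0/1}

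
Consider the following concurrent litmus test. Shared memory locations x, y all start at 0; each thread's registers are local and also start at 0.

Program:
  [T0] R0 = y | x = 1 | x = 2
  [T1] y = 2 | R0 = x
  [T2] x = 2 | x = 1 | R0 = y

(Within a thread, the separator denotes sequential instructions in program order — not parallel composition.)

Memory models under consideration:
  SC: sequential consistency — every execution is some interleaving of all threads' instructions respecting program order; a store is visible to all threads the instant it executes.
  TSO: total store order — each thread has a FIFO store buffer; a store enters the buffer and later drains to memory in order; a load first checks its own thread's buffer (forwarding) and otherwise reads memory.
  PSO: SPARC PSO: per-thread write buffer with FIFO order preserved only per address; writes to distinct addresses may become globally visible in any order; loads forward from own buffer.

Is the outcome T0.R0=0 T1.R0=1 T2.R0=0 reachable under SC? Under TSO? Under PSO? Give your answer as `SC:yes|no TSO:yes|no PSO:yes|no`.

outcome vector order: (T0.R0,T1.R0,T2.R0)
[SC] allowed = {0/0/2 0/1/0 0/1/2 0/2/0 0/2/2 2/0/2 2/1/0 2/1/2 2/2/0 2/2/2}
[TSO] allowed = {0/0/0 0/0/2 0/1/0 0/1/2 0/2/0 0/2/2 2/0/0 2/0/2 2/1/0 2/1/2 2/2/0 2/2/2}
[PSO] allowed = {0/0/0 0/0/2 0/1/0 0/1/2 0/2/0 0/2/2 2/0/0 2/0/2 2/1/0 2/1/2 2/2/0 2/2/2}
target 0/1/0 ∈ {SC,TSO,PSO}

SC:yes TSO:yes PSO:yes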